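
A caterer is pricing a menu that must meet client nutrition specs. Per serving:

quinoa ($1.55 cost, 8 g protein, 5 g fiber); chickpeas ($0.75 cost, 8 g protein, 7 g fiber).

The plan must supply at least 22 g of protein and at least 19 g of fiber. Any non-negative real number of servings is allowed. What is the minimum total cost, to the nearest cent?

$2.06

A basic optimal solution has at most two foods positive. Try each food alone and each pair with both targets met exactly.
quinoa only: max(22/8, 19/5) = 3.8 servings → $5.89.
chickpeas only: max(22/8, 19/7) = 2.75 servings → $2.06.
quinoa + chickpeas with both tight: 0.125 servings and 2.625 servings → $2.16.
Cheapest feasible corner: $2.06.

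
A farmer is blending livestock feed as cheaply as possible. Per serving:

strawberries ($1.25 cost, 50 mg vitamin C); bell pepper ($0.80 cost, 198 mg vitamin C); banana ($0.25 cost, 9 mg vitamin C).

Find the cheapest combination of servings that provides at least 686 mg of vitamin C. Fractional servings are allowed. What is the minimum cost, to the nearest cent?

Cost per mg of vitamin C: bell pepper $0.0040, strawberries $0.0250, banana $0.0278.
With no serving limits, use only bell pepper: 686 mg / 198 mg = 3.465 servings × $0.80 = $2.77.

$2.77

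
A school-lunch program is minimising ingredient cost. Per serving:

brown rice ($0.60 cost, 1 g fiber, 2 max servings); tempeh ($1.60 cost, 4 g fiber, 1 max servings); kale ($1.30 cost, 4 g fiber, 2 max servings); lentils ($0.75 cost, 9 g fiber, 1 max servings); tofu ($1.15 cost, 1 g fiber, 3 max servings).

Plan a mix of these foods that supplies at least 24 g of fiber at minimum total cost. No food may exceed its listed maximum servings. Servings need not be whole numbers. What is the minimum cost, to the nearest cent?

Cost per g of fiber: lentils $0.0833, kale $0.3250, tempeh $0.4000, brown rice $0.6000, tofu $1.1500.
Take 1 serving of lentils: +9.0 g fiber for $0.75 (total $0.75, still need 15.0 g).
Take 2 servings of kale: +8.0 g fiber for $2.60 (total $3.35, still need 7.0 g).
Take 1 serving of tempeh: +4.0 g fiber for $1.60 (total $4.95, still need 3.0 g).
Take 2 servings of brown rice: +2.0 g fiber for $1.20 (total $6.15, still need 1.0 g).
Take 1 serving of tofu: +1.0 g fiber for $1.15 (total $7.30, still need 0.0 g).
Filling from the cheapest source first is optimal under one linear minimum: $7.30.

$7.30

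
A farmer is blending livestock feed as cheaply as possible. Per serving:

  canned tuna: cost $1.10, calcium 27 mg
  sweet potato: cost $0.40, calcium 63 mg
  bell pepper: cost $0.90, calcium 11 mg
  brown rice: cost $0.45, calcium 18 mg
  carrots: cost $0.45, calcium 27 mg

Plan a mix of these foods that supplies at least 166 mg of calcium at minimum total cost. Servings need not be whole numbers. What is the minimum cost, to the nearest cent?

Cost per mg of calcium: sweet potato $0.0063, carrots $0.0167, brown rice $0.0250, canned tuna $0.0407, bell pepper $0.0818.
With no serving limits, use only sweet potato: 166 mg / 63 mg = 2.635 servings × $0.40 = $1.05.

$1.05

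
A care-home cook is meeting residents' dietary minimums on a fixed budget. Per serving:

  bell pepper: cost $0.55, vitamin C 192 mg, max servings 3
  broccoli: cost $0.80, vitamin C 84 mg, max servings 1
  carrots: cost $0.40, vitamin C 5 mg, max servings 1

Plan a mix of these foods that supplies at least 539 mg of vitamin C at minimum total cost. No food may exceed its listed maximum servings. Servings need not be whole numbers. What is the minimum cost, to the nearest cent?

Cost per mg of vitamin C: bell pepper $0.0029, broccoli $0.0095, carrots $0.0800.
Take 2.807 servings of bell pepper: +539.0 mg vitamin C for $1.54 (total $1.54, still need 0.0 mg).
Filling from the cheapest source first is optimal under one linear minimum: $1.54.

$1.54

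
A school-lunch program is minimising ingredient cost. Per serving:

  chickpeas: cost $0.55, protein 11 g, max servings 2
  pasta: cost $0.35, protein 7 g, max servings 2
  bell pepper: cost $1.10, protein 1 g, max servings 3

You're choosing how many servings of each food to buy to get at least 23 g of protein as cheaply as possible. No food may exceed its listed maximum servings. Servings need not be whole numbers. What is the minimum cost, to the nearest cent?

$1.15

Cost per g of protein: chickpeas $0.0500, pasta $0.0500, bell pepper $1.1000.
Take 2 servings of chickpeas: +22.0 g protein for $1.10 (total $1.10, still need 1.0 g).
Take 0.1429 servings of pasta: +1.0 g protein for $0.05 (total $1.15, still need 0.0 g).
Filling from the cheapest source first is optimal under one linear minimum: $1.15.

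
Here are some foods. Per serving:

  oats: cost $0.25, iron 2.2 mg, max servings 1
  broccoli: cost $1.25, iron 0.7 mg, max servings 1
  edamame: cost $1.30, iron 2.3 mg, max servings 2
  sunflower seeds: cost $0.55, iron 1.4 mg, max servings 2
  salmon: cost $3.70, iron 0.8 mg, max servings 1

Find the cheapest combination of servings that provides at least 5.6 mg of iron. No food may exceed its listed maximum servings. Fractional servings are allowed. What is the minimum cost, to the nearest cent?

Cost per mg of iron: oats $0.1136, sunflower seeds $0.3929, edamame $0.5652, broccoli $1.7857, salmon $4.6250.
Take 1 serving of oats: +2.2 mg iron for $0.25 (total $0.25, still need 3.4 mg).
Take 2 servings of sunflower seeds: +2.8 mg iron for $1.10 (total $1.35, still need 0.6 mg).
Take 0.2609 servings of edamame: +0.6 mg iron for $0.34 (total $1.69, still need 0.0 mg).
Greedy by cheapest-per-mg is optimal for a single linear constraint, so the minimum cost is $1.69.

$1.69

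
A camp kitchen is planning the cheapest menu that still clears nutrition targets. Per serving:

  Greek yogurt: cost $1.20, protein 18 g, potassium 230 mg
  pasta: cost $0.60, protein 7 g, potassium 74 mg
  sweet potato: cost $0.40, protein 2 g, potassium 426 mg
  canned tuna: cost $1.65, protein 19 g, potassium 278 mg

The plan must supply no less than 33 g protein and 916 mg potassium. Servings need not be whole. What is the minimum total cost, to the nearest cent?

Minimising a linear cost over {protein ≥ 33, potassium ≥ 916, servings ≥ 0} — the optimum is at a vertex, using one or two foods.
Greek yogurt only: max(33/18, 916/230) = 3.983 servings → $4.78.
pasta only: max(33/7, 916/74) = 12.38 servings → $7.43.
sweet potato only: max(33/2, 916/426) = 16.5 servings → $6.60.
canned tuna only: max(33/19, 916/278) = 3.295 servings → $5.44.
Greek yogurt + pasta: the both-tight solution has a negative serving — not a feasible corner.
Greek yogurt + sweet potato with both tight: 1.696 servings and 1.234 servings → $2.53.
Greek yogurt + canned tuna with both targets exact would need a negative amount; discard.
pasta + sweet potato with both tight: 4.314 servings and 1.401 servings → $3.15.
pasta + canned tuna: intersection lies outside the first quadrant.
sweet potato + canned tuna with both tight: 1.092 servings and 1.622 servings → $3.11.
Cheapest feasible corner: $2.53.

$2.53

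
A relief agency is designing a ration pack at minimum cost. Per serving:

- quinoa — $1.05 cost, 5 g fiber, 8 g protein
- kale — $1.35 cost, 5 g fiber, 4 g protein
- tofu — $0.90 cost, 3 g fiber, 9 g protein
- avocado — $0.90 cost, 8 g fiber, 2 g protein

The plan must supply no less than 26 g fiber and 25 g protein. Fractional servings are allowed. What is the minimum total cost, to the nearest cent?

Check every corner: each single food scaled to meet both minima, and each pair solved so both constraints bind.
quinoa only: max(26/5, 25/8) = 5.2 servings → $5.46.
kale only: max(26/5, 25/4) = 6.25 servings → $8.44.
tofu only: max(26/3, 25/9) = 8.667 servings → $7.80.
avocado only: max(26/8, 25/2) = 12.5 servings → $11.25.
quinoa + kale with both tight: 1.05 servings and 4.15 servings → $6.71.
quinoa + tofu with both targets exact would need a negative amount; discard.
quinoa + avocado with both tight: 2.741 servings and 1.537 servings → $4.26.
kale + tofu with both tight: 4.818 servings and 0.6364 servings → $7.08.
kale + avocado with both targets exact would need a negative amount; discard.
tofu + avocado with both tight: 2.242 servings and 2.409 servings → $4.19.
The minimum over all feasible corners is $4.19.

$4.19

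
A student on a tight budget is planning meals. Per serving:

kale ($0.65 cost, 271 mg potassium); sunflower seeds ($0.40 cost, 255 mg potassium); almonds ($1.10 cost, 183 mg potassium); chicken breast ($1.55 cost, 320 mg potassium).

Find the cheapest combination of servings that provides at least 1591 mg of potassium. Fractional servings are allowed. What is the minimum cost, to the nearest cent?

$2.50

Cost per mg of potassium: sunflower seeds $0.0016, kale $0.0024, chicken breast $0.0048, almonds $0.0060.
With no serving limits, use only sunflower seeds: 1591 mg / 255 mg = 6.239 servings × $0.40 = $2.50.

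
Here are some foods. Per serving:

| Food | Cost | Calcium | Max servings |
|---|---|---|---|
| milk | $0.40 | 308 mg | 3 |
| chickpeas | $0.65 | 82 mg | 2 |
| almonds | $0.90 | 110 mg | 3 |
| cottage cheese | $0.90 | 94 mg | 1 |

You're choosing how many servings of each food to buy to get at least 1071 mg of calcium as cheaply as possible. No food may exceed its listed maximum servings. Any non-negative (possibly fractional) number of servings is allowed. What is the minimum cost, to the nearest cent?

$2.37

Cost per mg of calcium: milk $0.0013, chickpeas $0.0079, almonds $0.0082, cottage cheese $0.0096.
Take 3 servings of milk: +924.0 mg calcium for $1.20 (total $1.20, still need 147.0 mg).
Take 1.793 servings of chickpeas: +147.0 mg calcium for $1.17 (total $2.37, still need 0.0 mg).
Greedy by cheapest-per-mg is optimal for a single linear constraint, so the minimum cost is $2.37.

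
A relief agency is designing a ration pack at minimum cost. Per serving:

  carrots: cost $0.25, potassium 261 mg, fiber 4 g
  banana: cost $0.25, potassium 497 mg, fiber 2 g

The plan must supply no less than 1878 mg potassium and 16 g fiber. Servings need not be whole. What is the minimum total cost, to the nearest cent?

For a min-cost LP with two ≥-constraints, a basic feasible solution has at most two positive variables.
carrots only: max(1878/261, 16/4) = 7.195 servings → $1.80.
banana only: max(1878/497, 16/2) = 8 servings → $2.00.
carrots + banana with both tight: 2.862 servings and 2.276 servings → $1.28.
Cheapest feasible corner: $1.28.

$1.28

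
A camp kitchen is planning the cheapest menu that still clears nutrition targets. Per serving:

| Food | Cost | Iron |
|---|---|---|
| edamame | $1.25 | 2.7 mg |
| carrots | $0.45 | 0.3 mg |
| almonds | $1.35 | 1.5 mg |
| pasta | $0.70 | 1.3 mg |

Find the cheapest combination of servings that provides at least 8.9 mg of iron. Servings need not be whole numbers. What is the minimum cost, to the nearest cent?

Cost per mg of iron: edamame $0.4630, pasta $0.5385, almonds $0.9000, carrots $1.5000.
With no serving limits, use only edamame: 8.9 mg / 2.7 mg = 3.296 servings × $1.25 = $4.12.

$4.12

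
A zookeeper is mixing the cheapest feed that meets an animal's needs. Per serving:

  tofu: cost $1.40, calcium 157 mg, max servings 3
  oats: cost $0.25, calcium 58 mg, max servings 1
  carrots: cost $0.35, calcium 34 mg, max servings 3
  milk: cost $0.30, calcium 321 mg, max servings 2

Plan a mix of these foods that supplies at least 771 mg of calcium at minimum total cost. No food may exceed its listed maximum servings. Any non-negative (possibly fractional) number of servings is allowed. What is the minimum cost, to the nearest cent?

Cost per mg of calcium: milk $0.0009, oats $0.0043, tofu $0.0089, carrots $0.0103.
Take 2 servings of milk: +642.0 mg calcium for $0.60 (total $0.60, still need 129.0 mg).
Take 1 serving of oats: +58.0 mg calcium for $0.25 (total $0.85, still need 71.0 mg).
Take 0.4522 servings of tofu: +71.0 mg calcium for $0.63 (total $1.48, still need 0.0 mg).
Greedy by cheapest-per-mg is optimal for a single linear constraint, so the minimum cost is $1.48.

$1.48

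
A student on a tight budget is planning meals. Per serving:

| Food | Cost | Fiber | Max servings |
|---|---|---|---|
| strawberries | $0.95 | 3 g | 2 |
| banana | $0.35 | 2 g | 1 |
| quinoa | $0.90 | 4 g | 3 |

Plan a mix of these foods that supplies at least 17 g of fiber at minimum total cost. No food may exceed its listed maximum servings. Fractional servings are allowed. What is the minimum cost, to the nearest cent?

Cost per g of fiber: banana $0.1750, quinoa $0.2250, strawberries $0.3167.
Take 1 serving of banana: +2.0 g fiber for $0.35 (total $0.35, still need 15.0 g).
Take 3 servings of quinoa: +12.0 g fiber for $2.70 (total $3.05, still need 3.0 g).
Take 1 serving of strawberries: +3.0 g fiber for $0.95 (total $4.00, still need 0.0 g).
Filling from the cheapest source first is optimal under one linear minimum: $4.00.

$4.00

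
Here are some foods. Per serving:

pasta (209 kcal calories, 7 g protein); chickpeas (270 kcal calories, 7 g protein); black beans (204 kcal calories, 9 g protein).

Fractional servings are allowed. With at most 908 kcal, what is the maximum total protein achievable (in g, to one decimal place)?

Protein per kcal: black beans 0.04412, pasta 0.03349, chickpeas 0.02593.
With no serving limits, spend the whole calories allowance on black beans: 908 kcal / 204 kcal × 9 g = 40.1 g.

40.1 g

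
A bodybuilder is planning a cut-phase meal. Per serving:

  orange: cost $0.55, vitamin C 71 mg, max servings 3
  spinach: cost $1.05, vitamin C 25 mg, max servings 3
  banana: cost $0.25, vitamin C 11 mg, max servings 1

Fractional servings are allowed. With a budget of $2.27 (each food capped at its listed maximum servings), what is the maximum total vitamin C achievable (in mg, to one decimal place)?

232.8 mg

Vitamin C per dollar: orange 129.1, banana 44, spinach 23.81.
Take 3 servings of orange: spends $1.65, +213.0 mg vitamin C (running total 213.0 mg).
Take 1 serving of banana: spends $0.25, +11.0 mg vitamin C (running total 224.0 mg).
Take 0.3524 servings of spinach: spends $0.37, +8.8 mg vitamin C (running total 232.8 mg).
Greedy by best ratio exhausts the cost allowance optimally: 232.8 mg.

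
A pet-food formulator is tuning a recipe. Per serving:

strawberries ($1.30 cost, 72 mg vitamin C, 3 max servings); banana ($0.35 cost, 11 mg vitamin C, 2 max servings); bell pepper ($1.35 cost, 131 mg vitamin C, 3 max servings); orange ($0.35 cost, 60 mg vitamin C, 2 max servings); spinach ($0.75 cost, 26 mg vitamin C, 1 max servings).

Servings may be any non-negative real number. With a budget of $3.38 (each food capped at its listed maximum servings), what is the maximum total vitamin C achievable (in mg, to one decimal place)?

Vitamin C per dollar: orange 171.4, bell pepper 97.04, strawberries 55.38, spinach 34.67, banana 31.43.
Take 2 servings of orange: spends $0.70, +120.0 mg vitamin C (running total 120.0 mg).
Take 1.985 servings of bell pepper: spends $2.68, +260.1 mg vitamin C (running total 380.1 mg).
Greedy by best ratio exhausts the cost allowance optimally: 380.1 mg.

380.1 mg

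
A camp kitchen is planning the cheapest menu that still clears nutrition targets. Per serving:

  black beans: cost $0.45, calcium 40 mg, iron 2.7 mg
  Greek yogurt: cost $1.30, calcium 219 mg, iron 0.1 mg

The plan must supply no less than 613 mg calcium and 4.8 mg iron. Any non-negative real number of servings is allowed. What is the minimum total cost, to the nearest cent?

A basic optimal solution has at most two foods positive. Try each food alone and each pair with both targets met exactly.
black beans only: max(613/40, 4.8/2.7) = 15.32 servings → $6.90.
Greek yogurt only: max(613/219, 4.8/0.1) = 48 servings → $62.40.
black beans + Greek yogurt with both tight: 1.686 servings and 2.491 servings → $4.00.
The minimum over all feasible corners is $4.00.

$4.00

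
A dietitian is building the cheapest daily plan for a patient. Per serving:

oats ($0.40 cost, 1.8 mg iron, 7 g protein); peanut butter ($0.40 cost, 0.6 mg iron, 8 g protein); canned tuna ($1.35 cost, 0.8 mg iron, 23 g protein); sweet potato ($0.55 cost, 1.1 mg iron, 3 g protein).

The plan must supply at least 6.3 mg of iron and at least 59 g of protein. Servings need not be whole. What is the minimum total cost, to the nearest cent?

$3.02

For a min-cost LP with two ≥-constraints, a basic feasible solution has at most two positive variables.
oats only: max(6.3/1.8, 59/7) = 8.429 servings → $3.37.
peanut butter only: max(6.3/0.6, 59/8) = 10.5 servings → $4.20.
canned tuna only: max(6.3/0.8, 59/23) = 7.875 servings → $10.63.
sweet potato only: max(6.3/1.1, 59/3) = 19.67 servings → $10.82.
oats + peanut butter with both tight: 1.471 servings and 6.088 servings → $3.02.
oats + canned tuna with both tight: 2.729 servings and 1.735 servings → $3.43.
oats + sweet potato: the both-tight solution has a negative serving — not a feasible corner.
peanut butter + canned tuna: intersection lies outside the first quadrant.
peanut butter + sweet potato with both tight: 6.571 servings and 2.143 servings → $3.81.
canned tuna + sweet potato with both tight: 2.009 servings and 4.266 servings → $5.06.
Cheapest feasible corner: $3.02.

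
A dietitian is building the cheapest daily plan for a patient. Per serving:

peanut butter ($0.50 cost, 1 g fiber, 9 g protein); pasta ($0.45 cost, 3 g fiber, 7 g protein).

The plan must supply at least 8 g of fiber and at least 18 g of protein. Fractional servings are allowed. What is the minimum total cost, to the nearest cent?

For a min-cost LP with two ≥-constraints, a basic feasible solution has at most two positive variables.
peanut butter only: max(8/1, 18/9) = 8 servings → $4.00.
pasta only: max(8/3, 18/7) = 2.667 servings → $1.20.
peanut butter + pasta: the both-tight solution has a negative serving — not a feasible corner.
The minimum over all feasible corners is $1.20.

$1.20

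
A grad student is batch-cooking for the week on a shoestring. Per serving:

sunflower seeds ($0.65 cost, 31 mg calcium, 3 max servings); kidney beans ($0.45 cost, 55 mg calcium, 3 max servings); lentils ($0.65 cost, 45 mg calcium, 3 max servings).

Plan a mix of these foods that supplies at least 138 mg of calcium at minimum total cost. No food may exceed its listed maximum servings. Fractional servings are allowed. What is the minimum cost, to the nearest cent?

$1.13

Cost per mg of calcium: kidney beans $0.0082, lentils $0.0144, sunflower seeds $0.0210.
Take 2.509 servings of kidney beans: +138.0 mg calcium for $1.13 (total $1.13, still need 0.0 mg).
Greedy by cheapest-per-mg is optimal for a single linear constraint, so the minimum cost is $1.13.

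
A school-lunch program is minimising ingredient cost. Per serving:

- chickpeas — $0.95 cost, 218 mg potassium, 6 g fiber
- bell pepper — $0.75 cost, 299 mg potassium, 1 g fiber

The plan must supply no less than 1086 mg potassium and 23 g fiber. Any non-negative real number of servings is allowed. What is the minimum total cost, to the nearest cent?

$4.21

At the optimum either one food covers both requirements or two foods hit both targets exactly; no other combination can be cheaper.
chickpeas only: max(1086/218, 23/6) = 4.982 servings → $4.73.
bell pepper only: max(1086/299, 23/1) = 23 servings → $17.25.
chickpeas + bell pepper with both tight: 3.674 servings and 0.953 servings → $4.21.
The minimum over all feasible corners is $4.21.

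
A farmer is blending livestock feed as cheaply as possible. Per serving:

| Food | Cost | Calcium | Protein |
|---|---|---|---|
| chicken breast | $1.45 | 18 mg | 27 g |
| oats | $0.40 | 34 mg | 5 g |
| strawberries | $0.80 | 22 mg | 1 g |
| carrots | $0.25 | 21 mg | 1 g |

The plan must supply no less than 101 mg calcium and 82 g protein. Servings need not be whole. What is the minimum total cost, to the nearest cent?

Minimising a linear cost over {calcium ≥ 101, protein ≥ 82, servings ≥ 0} — the optimum is at a vertex, using one or two foods.
chicken breast only: max(101/18, 82/27) = 5.611 servings → $8.14.
oats only: max(101/34, 82/5) = 16.4 servings → $6.56.
strawberries only: max(101/22, 82/1) = 82 servings → $65.60.
carrots only: max(101/21, 82/1) = 82 servings → $20.50.
chicken breast + oats with both tight: 2.757 servings and 1.511 servings → $4.60.
chicken breast + strawberries with both tight: 2.957 servings and 2.172 servings → $6.02.
chicken breast + carrots with both tight: 2.953 servings and 2.279 servings → $4.85.
oats + strawberries with both targets exact would need a negative amount; discard.
oats + carrots: the both-tight solution has a negative serving — not a feasible corner.
strawberries + carrots: intersection lies outside the first quadrant.
So the least-cost plan costs $4.60.

$4.60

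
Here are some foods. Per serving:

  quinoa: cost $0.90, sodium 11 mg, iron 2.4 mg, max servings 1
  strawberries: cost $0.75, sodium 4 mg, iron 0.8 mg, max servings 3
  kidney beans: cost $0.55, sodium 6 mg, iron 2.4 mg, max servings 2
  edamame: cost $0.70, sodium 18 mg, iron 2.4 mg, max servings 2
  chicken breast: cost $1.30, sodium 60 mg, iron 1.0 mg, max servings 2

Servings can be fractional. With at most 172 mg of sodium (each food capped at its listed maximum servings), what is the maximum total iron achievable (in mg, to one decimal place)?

Iron per mg sodium: kidney beans 0.4, quinoa 0.2182, strawberries 0.2, edamame 0.1333, chicken breast 0.01667.
Take 2 servings of kidney beans: uses 12 mg sodium, +4.8 mg iron (running total 4.8 mg).
Take 1 serving of quinoa: uses 11 mg sodium, +2.4 mg iron (running total 7.2 mg).
Take 3 servings of strawberries: uses 12 mg sodium, +2.4 mg iron (running total 9.6 mg).
Take 2 servings of edamame: uses 36 mg sodium, +4.8 mg iron (running total 14.4 mg).
Take 1.683 servings of chicken breast: uses 101 mg sodium, +1.7 mg iron (running total 16.1 mg).
Greedy by best ratio exhausts the sodium allowance optimally: 16.1 mg.

16.1 mg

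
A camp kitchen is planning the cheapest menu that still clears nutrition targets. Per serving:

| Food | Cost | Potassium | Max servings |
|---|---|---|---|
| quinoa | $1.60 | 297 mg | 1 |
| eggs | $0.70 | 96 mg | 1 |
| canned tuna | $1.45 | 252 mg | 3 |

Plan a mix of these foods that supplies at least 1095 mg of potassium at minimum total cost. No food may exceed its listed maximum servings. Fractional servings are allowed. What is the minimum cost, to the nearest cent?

Cost per mg of potassium: quinoa $0.0054, canned tuna $0.0058, eggs $0.0073.
Take 1 serving of quinoa: +297.0 mg potassium for $1.60 (total $1.60, still need 798.0 mg).
Take 3 servings of canned tuna: +756.0 mg potassium for $4.35 (total $5.95, still need 42.0 mg).
Take 0.4375 servings of eggs: +42.0 mg potassium for $0.31 (total $6.26, still need 0.0 mg).
Greedy by cheapest-per-mg is optimal for a single linear constraint, so the minimum cost is $6.26.

$6.26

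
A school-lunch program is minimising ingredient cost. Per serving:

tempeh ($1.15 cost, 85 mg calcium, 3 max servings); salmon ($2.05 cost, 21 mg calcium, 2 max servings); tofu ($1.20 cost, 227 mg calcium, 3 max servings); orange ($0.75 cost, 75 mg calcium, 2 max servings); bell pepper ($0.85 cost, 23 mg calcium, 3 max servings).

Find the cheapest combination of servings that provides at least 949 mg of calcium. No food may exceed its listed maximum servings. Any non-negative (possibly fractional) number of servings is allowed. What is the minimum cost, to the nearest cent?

Cost per mg of calcium: tofu $0.0053, orange $0.0100, tempeh $0.0135, bell pepper $0.0370, salmon $0.0976.
Take 3 servings of tofu: +681.0 mg calcium for $3.60 (total $3.60, still need 268.0 mg).
Take 2 servings of orange: +150.0 mg calcium for $1.50 (total $5.10, still need 118.0 mg).
Take 1.388 servings of tempeh: +118.0 mg calcium for $1.60 (total $6.70, still need 0.0 mg).
Greedy by cheapest-per-mg is optimal for a single linear constraint, so the minimum cost is $6.70.

$6.70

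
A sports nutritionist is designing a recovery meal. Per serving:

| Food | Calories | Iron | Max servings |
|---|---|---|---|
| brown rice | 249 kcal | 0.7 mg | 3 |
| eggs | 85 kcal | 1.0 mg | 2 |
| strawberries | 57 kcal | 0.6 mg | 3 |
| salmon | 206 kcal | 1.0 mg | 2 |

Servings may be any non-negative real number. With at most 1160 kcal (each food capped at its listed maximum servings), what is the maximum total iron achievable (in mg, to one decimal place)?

Iron per kcal: eggs 0.01176, strawberries 0.01053, salmon 0.004854, brown rice 0.002811.
Take 2 servings of eggs: uses 170 kcal, +2.0 mg iron (running total 2.0 mg).
Take 3 servings of strawberries: uses 171 kcal, +1.8 mg iron (running total 3.8 mg).
Take 2 servings of salmon: uses 412 kcal, +2.0 mg iron (running total 5.8 mg).
Take 1.635 servings of brown rice: uses 407 kcal, +1.1 mg iron (running total 6.9 mg).
Greedy by best ratio exhausts the calories allowance optimally: 6.9 mg.

6.9 mg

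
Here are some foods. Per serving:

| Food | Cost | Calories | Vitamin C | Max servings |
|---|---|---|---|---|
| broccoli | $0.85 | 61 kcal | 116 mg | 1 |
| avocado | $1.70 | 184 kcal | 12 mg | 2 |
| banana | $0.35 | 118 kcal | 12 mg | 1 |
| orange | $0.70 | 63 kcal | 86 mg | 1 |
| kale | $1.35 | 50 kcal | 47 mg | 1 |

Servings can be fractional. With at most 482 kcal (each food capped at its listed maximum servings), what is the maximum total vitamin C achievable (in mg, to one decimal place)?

273.4 mg

Vitamin C per kcal: broccoli 1.902, orange 1.365, kale 0.94, banana 0.1017, avocado 0.06522.
Take 1 serving of broccoli: uses 61 kcal, +116.0 mg vitamin C (running total 116.0 mg).
Take 1 serving of orange: uses 63 kcal, +86.0 mg vitamin C (running total 202.0 mg).
Take 1 serving of kale: uses 50 kcal, +47.0 mg vitamin C (running total 249.0 mg).
Take 1 serving of banana: uses 118 kcal, +12.0 mg vitamin C (running total 261.0 mg).
Take 1.033 servings of avocado: uses 190 kcal, +12.4 mg vitamin C (running total 273.4 mg).
Filling greedily by vitamin C-per-kcal is optimal for one linear limit, giving 273.4 mg.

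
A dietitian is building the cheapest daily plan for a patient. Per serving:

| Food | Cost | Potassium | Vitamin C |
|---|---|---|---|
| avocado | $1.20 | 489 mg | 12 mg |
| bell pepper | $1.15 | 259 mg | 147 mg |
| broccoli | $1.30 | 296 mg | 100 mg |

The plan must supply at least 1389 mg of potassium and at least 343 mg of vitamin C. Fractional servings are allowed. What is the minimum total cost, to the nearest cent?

$4.54

Check every corner: each single food scaled to meet both minima, and each pair solved so both constraints bind.
avocado only: max(1389/489, 343/12) = 28.58 servings → $34.30.
bell pepper only: max(1389/259, 343/147) = 5.363 servings → $6.17.
broccoli only: max(1389/296, 343/100) = 4.693 servings → $6.10.
avocado + bell pepper with both tight: 1.677 servings and 2.196 servings → $4.54.
avocado + broccoli with both tight: 0.8241 servings and 3.331 servings → $5.32.
bell pepper + broccoli with both targets exact would need a negative amount; discard.
The minimum over all feasible corners is $4.54.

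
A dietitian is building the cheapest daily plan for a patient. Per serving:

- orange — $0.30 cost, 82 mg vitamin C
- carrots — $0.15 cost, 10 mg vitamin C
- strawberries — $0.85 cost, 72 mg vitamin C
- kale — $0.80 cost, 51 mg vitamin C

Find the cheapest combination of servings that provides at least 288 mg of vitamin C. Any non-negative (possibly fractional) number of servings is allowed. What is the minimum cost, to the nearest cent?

$1.05

Cost per mg of vitamin C: orange $0.0037, strawberries $0.0118, carrots $0.0150, kale $0.0157.
With no serving limits, use only orange: 288 mg / 82 mg = 3.512 servings × $0.30 = $1.05.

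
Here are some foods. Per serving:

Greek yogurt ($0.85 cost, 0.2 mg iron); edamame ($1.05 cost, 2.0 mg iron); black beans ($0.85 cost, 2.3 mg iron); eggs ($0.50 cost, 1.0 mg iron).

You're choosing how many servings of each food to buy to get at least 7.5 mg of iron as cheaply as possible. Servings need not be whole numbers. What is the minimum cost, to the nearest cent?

$2.77

Cost per mg of iron: black beans $0.3696, eggs $0.5000, edamame $0.5250, Greek yogurt $4.2500.
With no serving limits, use only black beans: 7.5 mg / 2.3 mg = 3.261 servings × $0.85 = $2.77.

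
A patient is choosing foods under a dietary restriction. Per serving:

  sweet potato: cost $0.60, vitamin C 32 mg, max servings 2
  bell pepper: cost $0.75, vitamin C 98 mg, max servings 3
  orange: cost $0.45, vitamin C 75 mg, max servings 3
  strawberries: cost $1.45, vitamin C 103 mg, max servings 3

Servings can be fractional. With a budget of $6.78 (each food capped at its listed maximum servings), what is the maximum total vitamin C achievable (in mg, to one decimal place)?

744.9 mg

Vitamin C per dollar: orange 166.7, bell pepper 130.7, strawberries 71.03, sweet potato 53.33.
Take 3 servings of orange: spends $1.35, +225.0 mg vitamin C (running total 225.0 mg).
Take 3 servings of bell pepper: spends $2.25, +294.0 mg vitamin C (running total 519.0 mg).
Take 2.193 servings of strawberries: spends $3.18, +225.9 mg vitamin C (running total 744.9 mg).
Filling greedily by vitamin C-per-dollar is optimal for one linear limit, giving 744.9 mg.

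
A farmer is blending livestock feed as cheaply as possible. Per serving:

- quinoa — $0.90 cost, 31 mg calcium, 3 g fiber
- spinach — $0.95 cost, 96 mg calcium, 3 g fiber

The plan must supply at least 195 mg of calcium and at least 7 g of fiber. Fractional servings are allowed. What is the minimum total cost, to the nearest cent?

quinoa only: max(195/31, 7/3) = 6.29 servings → $5.66.
spinach only: max(195/96, 7/3) = 2.333 servings → $2.22.
quinoa + spinach with both tight: 0.4462 servings and 1.887 servings → $2.19.
Cheapest feasible corner: $2.19.

$2.19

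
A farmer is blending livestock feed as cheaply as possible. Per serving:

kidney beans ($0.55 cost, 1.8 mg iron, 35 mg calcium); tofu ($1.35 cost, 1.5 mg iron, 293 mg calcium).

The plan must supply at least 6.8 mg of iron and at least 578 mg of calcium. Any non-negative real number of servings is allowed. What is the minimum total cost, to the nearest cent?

$3.58

With two linear requirements the optimum uses one or two foods; enumerate the corners.
kidney beans only: max(6.8/1.8, 578/35) = 16.51 servings → $9.08.
tofu only: max(6.8/1.5, 578/293) = 4.533 servings → $6.12.
kidney beans + tofu with both tight: 2.37 servings and 1.69 servings → $3.58.
The minimum over all feasible corners is $3.58.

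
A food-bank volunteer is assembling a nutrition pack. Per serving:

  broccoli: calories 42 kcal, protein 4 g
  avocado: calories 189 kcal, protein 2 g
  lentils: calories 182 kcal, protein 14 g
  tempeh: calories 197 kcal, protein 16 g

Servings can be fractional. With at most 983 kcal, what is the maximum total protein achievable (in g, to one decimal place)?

93.6 g

Protein per kcal: broccoli 0.09524, tempeh 0.08122, lentils 0.07692, avocado 0.01058.
With no serving limits, spend the whole calories allowance on broccoli: 983 kcal / 42 kcal × 4 g = 93.6 g.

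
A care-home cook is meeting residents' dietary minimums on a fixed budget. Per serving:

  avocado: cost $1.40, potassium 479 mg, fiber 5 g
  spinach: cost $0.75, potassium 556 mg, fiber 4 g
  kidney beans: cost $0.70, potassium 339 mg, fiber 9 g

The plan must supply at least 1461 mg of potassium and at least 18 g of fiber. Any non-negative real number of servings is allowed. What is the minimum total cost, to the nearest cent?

Two binding constraints pin down two serving amounts, so the optimal mix uses at most two foods. The candidates are each food alone (scaled to the tighter of potassium/fiber) and each pair with both constraints tight.
avocado only: max(1461/479, 18/5) = 3.6 servings → $5.04.
spinach only: max(1461/556, 18/4) = 4.5 servings → $3.38.
kidney beans only: max(1461/339, 18/9) = 4.31 servings → $3.02.
avocado + spinach with both targets exact would need a negative amount; discard.
avocado + kidney beans with both tight: 2.694 servings and 0.5034 servings → $4.12.
spinach + kidney beans with both tight: 1.932 servings and 1.141 servings → $2.25.
The minimum over all feasible corners is $2.25.

$2.25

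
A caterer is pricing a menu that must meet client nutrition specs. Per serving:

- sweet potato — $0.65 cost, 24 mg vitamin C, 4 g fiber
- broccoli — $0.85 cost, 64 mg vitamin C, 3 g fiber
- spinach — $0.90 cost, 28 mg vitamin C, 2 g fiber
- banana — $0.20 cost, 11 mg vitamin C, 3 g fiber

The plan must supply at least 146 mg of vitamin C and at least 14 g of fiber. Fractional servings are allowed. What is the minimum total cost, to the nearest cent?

The cheapest plan sits at a corner of the feasible region — with two constraints it uses at most two foods.
sweet potato only: max(146/24, 14/4) = 6.083 servings → $3.95.
broccoli only: max(146/64, 14/3) = 4.667 servings → $3.97.
spinach only: max(146/28, 14/2) = 7 servings → $6.30.
banana only: max(146/11, 14/3) = 13.27 servings → $2.65.
sweet potato + broccoli with both tight: 2.489 servings and 1.348 servings → $2.76.
sweet potato + spinach with both tight: 1.562 servings and 3.875 servings → $4.50.
sweet potato + banana with both targets exact would need a negative amount; discard.
broccoli + spinach with both targets exact would need a negative amount; discard.
broccoli + banana with both tight: 1.786 servings and 2.881 servings → $2.09.
spinach + banana with both tight: 4.581 servings and 1.613 servings → $4.45.
So the least-cost plan costs $2.09.

$2.09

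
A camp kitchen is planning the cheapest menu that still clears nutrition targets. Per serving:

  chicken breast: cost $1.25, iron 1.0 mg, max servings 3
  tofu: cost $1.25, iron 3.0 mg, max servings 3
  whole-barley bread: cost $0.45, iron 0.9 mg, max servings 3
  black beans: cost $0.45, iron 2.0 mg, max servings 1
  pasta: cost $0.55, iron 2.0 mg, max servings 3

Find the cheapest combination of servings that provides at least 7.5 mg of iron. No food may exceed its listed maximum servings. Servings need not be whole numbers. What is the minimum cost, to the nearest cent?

Cost per mg of iron: black beans $0.2250, pasta $0.2750, tofu $0.4167, whole-barley bread $0.5000, chicken breast $1.2500.
Take 1 serving of black beans: +2.0 mg iron for $0.45 (total $0.45, still need 5.5 mg).
Take 2.75 servings of pasta: +5.5 mg iron for $1.51 (total $1.96, still need 0.0 mg).
Filling from the cheapest source first is optimal under one linear minimum: $1.96.

$1.96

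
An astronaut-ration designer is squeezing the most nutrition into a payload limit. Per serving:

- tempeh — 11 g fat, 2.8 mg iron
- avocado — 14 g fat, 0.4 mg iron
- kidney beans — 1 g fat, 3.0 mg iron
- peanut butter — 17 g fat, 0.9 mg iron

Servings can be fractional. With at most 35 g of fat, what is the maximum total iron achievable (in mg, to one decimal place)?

105.0 mg

Iron per g fat: kidney beans 3, tempeh 0.2545, peanut butter 0.05294, avocado 0.02857.
With no serving limits, spend the whole fat allowance on kidney beans: 35 g / 1 g × 3.0 mg = 105.0 mg.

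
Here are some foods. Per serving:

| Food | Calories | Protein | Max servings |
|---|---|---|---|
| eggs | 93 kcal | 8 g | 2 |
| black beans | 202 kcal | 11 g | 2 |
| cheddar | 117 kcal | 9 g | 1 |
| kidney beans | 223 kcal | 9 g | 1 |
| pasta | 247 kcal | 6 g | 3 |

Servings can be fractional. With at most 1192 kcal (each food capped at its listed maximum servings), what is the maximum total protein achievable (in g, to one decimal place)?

62.4 g

Protein per kcal: eggs 0.08602, cheddar 0.07692, black beans 0.05446, kidney beans 0.04036, pasta 0.02429.
Take 2 servings of eggs: uses 186 kcal, +16.0 g protein (running total 16.0 g).
Take 1 serving of cheddar: uses 117 kcal, +9.0 g protein (running total 25.0 g).
Take 2 servings of black beans: uses 404 kcal, +22.0 g protein (running total 47.0 g).
Take 1 serving of kidney beans: uses 223 kcal, +9.0 g protein (running total 56.0 g).
Take 1.061 servings of pasta: uses 262 kcal, +6.4 g protein (running total 62.4 g).
Filling greedily by protein-per-kcal is optimal for one linear limit, giving 62.4 g.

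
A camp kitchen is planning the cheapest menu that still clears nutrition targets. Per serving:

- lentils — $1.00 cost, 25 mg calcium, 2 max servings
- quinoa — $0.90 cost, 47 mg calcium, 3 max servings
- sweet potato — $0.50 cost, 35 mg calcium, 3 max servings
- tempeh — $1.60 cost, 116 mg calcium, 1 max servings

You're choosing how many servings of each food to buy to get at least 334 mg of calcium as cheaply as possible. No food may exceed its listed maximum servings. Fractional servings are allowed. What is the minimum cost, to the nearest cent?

$5.26

Cost per mg of calcium: tempeh $0.0138, sweet potato $0.0143, quinoa $0.0191, lentils $0.0400.
Take 1 serving of tempeh: +116.0 mg calcium for $1.60 (total $1.60, still need 218.0 mg).
Take 3 servings of sweet potato: +105.0 mg calcium for $1.50 (total $3.10, still need 113.0 mg).
Take 2.404 servings of quinoa: +113.0 mg calcium for $2.16 (total $5.26, still need 0.0 mg).
Greedy by cheapest-per-mg is optimal for a single linear constraint, so the minimum cost is $5.26.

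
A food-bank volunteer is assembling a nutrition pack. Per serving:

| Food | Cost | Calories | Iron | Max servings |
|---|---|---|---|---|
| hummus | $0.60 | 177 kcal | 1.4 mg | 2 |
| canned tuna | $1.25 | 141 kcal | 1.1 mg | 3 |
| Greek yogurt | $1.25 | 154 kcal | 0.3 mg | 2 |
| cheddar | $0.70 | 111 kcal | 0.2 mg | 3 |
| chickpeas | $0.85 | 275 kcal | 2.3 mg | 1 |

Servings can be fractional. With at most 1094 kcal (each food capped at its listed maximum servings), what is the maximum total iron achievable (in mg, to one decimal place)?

Iron per kcal: chickpeas 0.008364, hummus 0.00791, canned tuna 0.007801, Greek yogurt 0.001948, cheddar 0.001802.
Take 1 serving of chickpeas: uses 275 kcal, +2.3 mg iron (running total 2.3 mg).
Take 2 servings of hummus: uses 354 kcal, +2.8 mg iron (running total 5.1 mg).
Take 3 servings of canned tuna: uses 423 kcal, +3.3 mg iron (running total 8.4 mg).
Take 0.2727 servings of Greek yogurt: uses 42 kcal, +0.1 mg iron (running total 8.5 mg).
Greedy by best ratio exhausts the calories allowance optimally: 8.5 mg.

8.5 mg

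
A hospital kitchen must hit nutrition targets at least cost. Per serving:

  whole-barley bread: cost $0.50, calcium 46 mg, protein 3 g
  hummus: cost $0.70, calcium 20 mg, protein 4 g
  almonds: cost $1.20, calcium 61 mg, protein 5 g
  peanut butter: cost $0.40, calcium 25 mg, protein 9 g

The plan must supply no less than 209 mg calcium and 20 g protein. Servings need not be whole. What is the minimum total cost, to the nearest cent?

$2.38

At the optimum either one food covers both requirements or two foods hit both targets exactly; no other combination can be cheaper.
whole-barley bread only: max(209/46, 20/3) = 6.667 servings → $3.33.
hummus only: max(209/20, 20/4) = 10.45 servings → $7.32.
almonds only: max(209/61, 20/5) = 4 servings → $4.80.
peanut butter only: max(209/25, 20/9) = 8.36 servings → $3.34.
whole-barley bread + hummus with both tight: 3.516 servings and 2.363 servings → $3.41.
whole-barley bread + almonds: intersection lies outside the first quadrant.
whole-barley bread + peanut butter with both tight: 4.074 servings and 0.8643 servings → $2.38.
hummus + almonds with both tight: 1.215 servings and 3.028 servings → $4.48.
hummus + peanut butter with both targets exact would need a negative amount; discard.
almonds + peanut butter with both tight: 3.257 servings and 0.4127 servings → $4.07.
The minimum over all feasible corners is $2.38.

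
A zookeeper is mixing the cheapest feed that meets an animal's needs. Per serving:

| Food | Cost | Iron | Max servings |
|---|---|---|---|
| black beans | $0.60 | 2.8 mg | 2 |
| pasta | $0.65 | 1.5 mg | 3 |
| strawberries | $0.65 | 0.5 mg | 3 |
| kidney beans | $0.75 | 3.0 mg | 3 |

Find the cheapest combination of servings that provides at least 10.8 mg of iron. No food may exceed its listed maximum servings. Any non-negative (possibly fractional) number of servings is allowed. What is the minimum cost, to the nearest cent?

Cost per mg of iron: black beans $0.2143, kidney beans $0.2500, pasta $0.4333, strawberries $1.3000.
Take 2 servings of black beans: +5.6 mg iron for $1.20 (total $1.20, still need 5.2 mg).
Take 1.733 servings of kidney beans: +5.2 mg iron for $1.30 (total $2.50, still need 0.0 mg).
Greedy by cheapest-per-mg is optimal for a single linear constraint, so the minimum cost is $2.50.

$2.50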